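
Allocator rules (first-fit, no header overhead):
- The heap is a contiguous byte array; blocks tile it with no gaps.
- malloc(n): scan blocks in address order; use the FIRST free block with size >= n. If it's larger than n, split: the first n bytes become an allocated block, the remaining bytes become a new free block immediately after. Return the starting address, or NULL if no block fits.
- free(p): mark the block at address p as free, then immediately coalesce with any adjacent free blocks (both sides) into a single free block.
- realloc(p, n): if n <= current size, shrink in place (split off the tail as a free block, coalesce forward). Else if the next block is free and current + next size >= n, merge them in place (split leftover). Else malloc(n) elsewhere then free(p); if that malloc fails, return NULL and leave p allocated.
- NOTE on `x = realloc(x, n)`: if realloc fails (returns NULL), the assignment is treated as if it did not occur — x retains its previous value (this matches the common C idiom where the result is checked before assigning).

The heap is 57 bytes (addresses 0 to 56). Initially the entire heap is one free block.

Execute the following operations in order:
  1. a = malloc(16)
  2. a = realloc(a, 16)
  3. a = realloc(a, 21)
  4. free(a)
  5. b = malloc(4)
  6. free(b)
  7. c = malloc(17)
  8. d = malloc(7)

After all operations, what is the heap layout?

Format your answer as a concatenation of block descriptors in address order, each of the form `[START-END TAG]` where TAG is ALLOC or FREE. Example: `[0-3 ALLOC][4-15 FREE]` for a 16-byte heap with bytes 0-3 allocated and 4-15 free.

Op 1: a = malloc(16) -> a = 0; heap: [0-15 ALLOC][16-56 FREE]
Op 2: a = realloc(a, 16) -> a = 0; heap: [0-15 ALLOC][16-56 FREE]
Op 3: a = realloc(a, 21) -> a = 0; heap: [0-20 ALLOC][21-56 FREE]
Op 4: free(a) -> (freed a); heap: [0-56 FREE]
Op 5: b = malloc(4) -> b = 0; heap: [0-3 ALLOC][4-56 FREE]
Op 6: free(b) -> (freed b); heap: [0-56 FREE]
Op 7: c = malloc(17) -> c = 0; heap: [0-16 ALLOC][17-56 FREE]
Op 8: d = malloc(7) -> d = 17; heap: [0-16 ALLOC][17-23 ALLOC][24-56 FREE]

Answer: [0-16 ALLOC][17-23 ALLOC][24-56 FREE]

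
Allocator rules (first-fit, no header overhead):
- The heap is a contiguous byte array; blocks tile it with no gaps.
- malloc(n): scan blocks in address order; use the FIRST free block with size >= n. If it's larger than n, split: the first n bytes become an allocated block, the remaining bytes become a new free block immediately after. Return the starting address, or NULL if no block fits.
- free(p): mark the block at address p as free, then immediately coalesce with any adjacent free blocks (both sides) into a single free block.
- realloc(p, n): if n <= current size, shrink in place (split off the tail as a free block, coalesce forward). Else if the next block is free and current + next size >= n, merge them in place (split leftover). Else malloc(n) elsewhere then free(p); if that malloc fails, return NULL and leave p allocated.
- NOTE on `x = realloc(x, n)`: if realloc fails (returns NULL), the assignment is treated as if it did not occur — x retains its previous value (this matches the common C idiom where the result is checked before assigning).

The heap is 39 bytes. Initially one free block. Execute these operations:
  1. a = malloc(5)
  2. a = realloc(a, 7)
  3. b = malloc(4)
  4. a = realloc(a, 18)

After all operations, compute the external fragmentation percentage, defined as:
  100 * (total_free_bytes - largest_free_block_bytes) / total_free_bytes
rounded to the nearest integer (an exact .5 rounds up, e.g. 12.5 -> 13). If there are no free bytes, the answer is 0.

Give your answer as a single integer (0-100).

Op 1: a = malloc(5) -> a = 0; heap: [0-4 ALLOC][5-38 FREE]
Op 2: a = realloc(a, 7) -> a = 0; heap: [0-6 ALLOC][7-38 FREE]
Op 3: b = malloc(4) -> b = 7; heap: [0-6 ALLOC][7-10 ALLOC][11-38 FREE]
Op 4: a = realloc(a, 18) -> a = 11; heap: [0-6 FREE][7-10 ALLOC][11-28 ALLOC][29-38 FREE]
Free blocks: [7 10] total_free=17 largest=10 -> 100*(17-10)/17 = 700/17 ≈ 41.176 -> rounds to 41

Answer: 41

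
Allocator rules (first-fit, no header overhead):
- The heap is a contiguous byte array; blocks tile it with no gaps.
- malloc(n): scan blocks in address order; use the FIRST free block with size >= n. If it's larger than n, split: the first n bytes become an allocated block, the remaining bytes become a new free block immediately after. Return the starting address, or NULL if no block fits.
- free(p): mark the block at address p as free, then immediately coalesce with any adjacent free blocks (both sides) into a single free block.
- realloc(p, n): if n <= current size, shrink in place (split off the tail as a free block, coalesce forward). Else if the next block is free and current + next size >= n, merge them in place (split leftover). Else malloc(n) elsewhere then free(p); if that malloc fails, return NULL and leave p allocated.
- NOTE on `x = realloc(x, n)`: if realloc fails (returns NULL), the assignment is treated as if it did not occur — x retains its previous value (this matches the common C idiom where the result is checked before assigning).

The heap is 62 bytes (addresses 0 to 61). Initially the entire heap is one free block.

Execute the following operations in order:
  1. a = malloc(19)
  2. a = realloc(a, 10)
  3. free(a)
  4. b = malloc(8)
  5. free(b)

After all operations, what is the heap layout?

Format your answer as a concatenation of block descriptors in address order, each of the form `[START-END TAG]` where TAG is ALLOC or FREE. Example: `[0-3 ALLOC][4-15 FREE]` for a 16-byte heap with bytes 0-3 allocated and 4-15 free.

Op 1: a = malloc(19) -> a = 0; heap: [0-18 ALLOC][19-61 FREE]
Op 2: a = realloc(a, 10) -> a = 0; heap: [0-9 ALLOC][10-61 FREE]
Op 3: free(a) -> (freed a); heap: [0-61 FREE]
Op 4: b = malloc(8) -> b = 0; heap: [0-7 ALLOC][8-61 FREE]
Op 5: free(b) -> (freed b); heap: [0-61 FREE]

Answer: [0-61 FREE]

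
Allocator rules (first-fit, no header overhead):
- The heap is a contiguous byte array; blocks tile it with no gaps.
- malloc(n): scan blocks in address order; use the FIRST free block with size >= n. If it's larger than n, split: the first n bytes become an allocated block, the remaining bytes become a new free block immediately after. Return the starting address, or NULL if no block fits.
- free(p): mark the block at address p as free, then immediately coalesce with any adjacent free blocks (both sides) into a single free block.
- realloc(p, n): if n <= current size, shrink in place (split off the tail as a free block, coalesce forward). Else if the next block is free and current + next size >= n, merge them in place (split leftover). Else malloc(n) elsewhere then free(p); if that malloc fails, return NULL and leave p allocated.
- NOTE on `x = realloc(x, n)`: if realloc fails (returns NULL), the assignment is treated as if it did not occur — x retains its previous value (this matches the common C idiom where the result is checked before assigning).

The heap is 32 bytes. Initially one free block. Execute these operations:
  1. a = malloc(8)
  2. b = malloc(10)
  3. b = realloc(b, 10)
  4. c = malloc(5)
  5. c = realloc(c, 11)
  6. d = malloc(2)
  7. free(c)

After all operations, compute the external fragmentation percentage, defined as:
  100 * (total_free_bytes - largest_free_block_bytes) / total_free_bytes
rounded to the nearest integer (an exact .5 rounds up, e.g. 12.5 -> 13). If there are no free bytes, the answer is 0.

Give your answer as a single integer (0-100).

Answer: 8

Derivation:
Op 1: a = malloc(8) -> a = 0; heap: [0-7 ALLOC][8-31 FREE]
Op 2: b = malloc(10) -> b = 8; heap: [0-7 ALLOC][8-17 ALLOC][18-31 FREE]
Op 3: b = realloc(b, 10) -> b = 8; heap: [0-7 ALLOC][8-17 ALLOC][18-31 FREE]
Op 4: c = malloc(5) -> c = 18; heap: [0-7 ALLOC][8-17 ALLOC][18-22 ALLOC][23-31 FREE]
Op 5: c = realloc(c, 11) -> c = 18; heap: [0-7 ALLOC][8-17 ALLOC][18-28 ALLOC][29-31 FREE]
Op 6: d = malloc(2) -> d = 29; heap: [0-7 ALLOC][8-17 ALLOC][18-28 ALLOC][29-30 ALLOC][31-31 FREE]
Op 7: free(c) -> (freed c); heap: [0-7 ALLOC][8-17 ALLOC][18-28 FREE][29-30 ALLOC][31-31 FREE]
Free blocks: [11 1] total_free=12 largest=11 -> 100*(12-11)/12 = 100/12 ≈ 8.333 -> rounds to 8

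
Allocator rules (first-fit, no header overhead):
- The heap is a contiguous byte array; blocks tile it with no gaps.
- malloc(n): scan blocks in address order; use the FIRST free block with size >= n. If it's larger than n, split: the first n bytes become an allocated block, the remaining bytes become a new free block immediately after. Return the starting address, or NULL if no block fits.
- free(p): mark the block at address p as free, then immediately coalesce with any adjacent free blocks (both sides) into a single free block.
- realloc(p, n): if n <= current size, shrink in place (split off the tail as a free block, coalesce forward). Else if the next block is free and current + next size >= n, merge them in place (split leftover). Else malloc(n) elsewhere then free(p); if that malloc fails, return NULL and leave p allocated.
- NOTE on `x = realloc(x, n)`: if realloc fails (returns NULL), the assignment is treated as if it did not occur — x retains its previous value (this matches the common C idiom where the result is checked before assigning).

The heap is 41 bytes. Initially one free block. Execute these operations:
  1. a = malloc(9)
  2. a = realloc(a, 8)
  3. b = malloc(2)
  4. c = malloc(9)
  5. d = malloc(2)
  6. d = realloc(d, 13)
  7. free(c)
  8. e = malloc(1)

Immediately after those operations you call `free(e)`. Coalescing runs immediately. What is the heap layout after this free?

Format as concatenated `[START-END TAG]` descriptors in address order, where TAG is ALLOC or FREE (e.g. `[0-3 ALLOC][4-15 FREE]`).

Op 1: a = malloc(9) -> a = 0; heap: [0-8 ALLOC][9-40 FREE]
Op 2: a = realloc(a, 8) -> a = 0; heap: [0-7 ALLOC][8-40 FREE]
Op 3: b = malloc(2) -> b = 8; heap: [0-7 ALLOC][8-9 ALLOC][10-40 FREE]
Op 4: c = malloc(9) -> c = 10; heap: [0-7 ALLOC][8-9 ALLOC][10-18 ALLOC][19-40 FREE]
Op 5: d = malloc(2) -> d = 19; heap: [0-7 ALLOC][8-9 ALLOC][10-18 ALLOC][19-20 ALLOC][21-40 FREE]
Op 6: d = realloc(d, 13) -> d = 19; heap: [0-7 ALLOC][8-9 ALLOC][10-18 ALLOC][19-31 ALLOC][32-40 FREE]
Op 7: free(c) -> (freed c); heap: [0-7 ALLOC][8-9 ALLOC][10-18 FREE][19-31 ALLOC][32-40 FREE]
Op 8: e = malloc(1) -> e = 10; heap: [0-7 ALLOC][8-9 ALLOC][10-10 ALLOC][11-18 FREE][19-31 ALLOC][32-40 FREE]
free(e): e = 10 -> block [10-10 ALLOC]; mark free, coalesce with adjacent free neighbors -> [0-7 ALLOC][8-9 ALLOC][10-18 FREE][19-31 ALLOC][32-40 FREE]

Answer: [0-7 ALLOC][8-9 ALLOC][10-18 FREE][19-31 ALLOC][32-40 FREE]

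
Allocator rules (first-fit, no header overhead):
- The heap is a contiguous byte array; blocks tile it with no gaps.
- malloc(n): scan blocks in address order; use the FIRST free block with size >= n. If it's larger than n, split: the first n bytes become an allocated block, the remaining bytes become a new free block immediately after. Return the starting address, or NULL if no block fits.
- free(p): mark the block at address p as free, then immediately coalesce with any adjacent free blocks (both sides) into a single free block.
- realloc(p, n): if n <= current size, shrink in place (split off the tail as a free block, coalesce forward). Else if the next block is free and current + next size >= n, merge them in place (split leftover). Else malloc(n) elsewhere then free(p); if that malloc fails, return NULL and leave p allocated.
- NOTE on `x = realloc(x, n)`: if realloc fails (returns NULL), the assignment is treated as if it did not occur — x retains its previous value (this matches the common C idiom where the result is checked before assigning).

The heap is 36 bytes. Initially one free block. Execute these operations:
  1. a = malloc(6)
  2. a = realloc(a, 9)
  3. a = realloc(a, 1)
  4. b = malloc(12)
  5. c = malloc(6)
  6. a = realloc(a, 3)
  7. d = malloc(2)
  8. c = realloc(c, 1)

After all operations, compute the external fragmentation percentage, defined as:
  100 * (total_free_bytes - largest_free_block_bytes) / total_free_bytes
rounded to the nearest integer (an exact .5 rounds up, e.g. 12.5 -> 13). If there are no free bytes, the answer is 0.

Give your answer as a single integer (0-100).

Op 1: a = malloc(6) -> a = 0; heap: [0-5 ALLOC][6-35 FREE]
Op 2: a = realloc(a, 9) -> a = 0; heap: [0-8 ALLOC][9-35 FREE]
Op 3: a = realloc(a, 1) -> a = 0; heap: [0-0 ALLOC][1-35 FREE]
Op 4: b = malloc(12) -> b = 1; heap: [0-0 ALLOC][1-12 ALLOC][13-35 FREE]
Op 5: c = malloc(6) -> c = 13; heap: [0-0 ALLOC][1-12 ALLOC][13-18 ALLOC][19-35 FREE]
Op 6: a = realloc(a, 3) -> a = 19; heap: [0-0 FREE][1-12 ALLOC][13-18 ALLOC][19-21 ALLOC][22-35 FREE]
Op 7: d = malloc(2) -> d = 22; heap: [0-0 FREE][1-12 ALLOC][13-18 ALLOC][19-21 ALLOC][22-23 ALLOC][24-35 FREE]
Op 8: c = realloc(c, 1) -> c = 13; heap: [0-0 FREE][1-12 ALLOC][13-13 ALLOC][14-18 FREE][19-21 ALLOC][22-23 ALLOC][24-35 FREE]
Free blocks: [1 5 12] total_free=18 largest=12 -> 100*(18-12)/18 = 600/18 ≈ 33.333 -> rounds to 33

Answer: 33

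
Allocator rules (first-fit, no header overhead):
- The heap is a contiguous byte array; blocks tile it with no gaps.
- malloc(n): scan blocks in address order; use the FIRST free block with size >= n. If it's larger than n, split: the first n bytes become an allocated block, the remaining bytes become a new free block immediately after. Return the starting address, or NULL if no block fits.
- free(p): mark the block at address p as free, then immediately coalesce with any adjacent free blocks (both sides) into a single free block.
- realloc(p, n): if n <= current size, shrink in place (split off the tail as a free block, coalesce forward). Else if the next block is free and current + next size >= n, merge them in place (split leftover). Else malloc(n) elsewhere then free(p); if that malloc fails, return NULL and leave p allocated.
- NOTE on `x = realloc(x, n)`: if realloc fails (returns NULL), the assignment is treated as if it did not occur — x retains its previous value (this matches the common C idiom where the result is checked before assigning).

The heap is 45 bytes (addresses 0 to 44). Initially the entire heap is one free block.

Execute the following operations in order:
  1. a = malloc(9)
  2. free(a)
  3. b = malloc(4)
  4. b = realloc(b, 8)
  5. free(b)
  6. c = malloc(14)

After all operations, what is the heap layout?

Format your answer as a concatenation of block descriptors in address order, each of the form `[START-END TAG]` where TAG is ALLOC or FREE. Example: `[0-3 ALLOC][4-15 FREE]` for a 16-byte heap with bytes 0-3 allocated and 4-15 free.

Answer: [0-13 ALLOC][14-44 FREE]

Derivation:
Op 1: a = malloc(9) -> a = 0; heap: [0-8 ALLOC][9-44 FREE]
Op 2: free(a) -> (freed a); heap: [0-44 FREE]
Op 3: b = malloc(4) -> b = 0; heap: [0-3 ALLOC][4-44 FREE]
Op 4: b = realloc(b, 8) -> b = 0; heap: [0-7 ALLOC][8-44 FREE]
Op 5: free(b) -> (freed b); heap: [0-44 FREE]
Op 6: c = malloc(14) -> c = 0; heap: [0-13 ALLOC][14-44 FREE]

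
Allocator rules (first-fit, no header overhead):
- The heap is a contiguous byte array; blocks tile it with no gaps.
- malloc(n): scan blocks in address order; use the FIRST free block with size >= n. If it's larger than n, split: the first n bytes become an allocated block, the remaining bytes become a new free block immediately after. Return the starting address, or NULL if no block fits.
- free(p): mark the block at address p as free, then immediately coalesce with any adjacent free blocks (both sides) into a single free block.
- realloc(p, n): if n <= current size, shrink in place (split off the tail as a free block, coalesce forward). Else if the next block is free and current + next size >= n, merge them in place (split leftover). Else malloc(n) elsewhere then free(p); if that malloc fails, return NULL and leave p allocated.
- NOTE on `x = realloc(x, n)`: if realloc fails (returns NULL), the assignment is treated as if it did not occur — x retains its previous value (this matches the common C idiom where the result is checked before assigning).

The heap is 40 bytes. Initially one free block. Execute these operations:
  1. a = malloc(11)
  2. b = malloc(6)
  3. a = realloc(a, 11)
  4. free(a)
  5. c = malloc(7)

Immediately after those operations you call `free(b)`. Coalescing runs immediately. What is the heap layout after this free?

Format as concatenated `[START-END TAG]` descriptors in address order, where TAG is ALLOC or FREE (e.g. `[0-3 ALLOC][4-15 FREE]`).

Op 1: a = malloc(11) -> a = 0; heap: [0-10 ALLOC][11-39 FREE]
Op 2: b = malloc(6) -> b = 11; heap: [0-10 ALLOC][11-16 ALLOC][17-39 FREE]
Op 3: a = realloc(a, 11) -> a = 0; heap: [0-10 ALLOC][11-16 ALLOC][17-39 FREE]
Op 4: free(a) -> (freed a); heap: [0-10 FREE][11-16 ALLOC][17-39 FREE]
Op 5: c = malloc(7) -> c = 0; heap: [0-6 ALLOC][7-10 FREE][11-16 ALLOC][17-39 FREE]
free(b): b = 11 -> block [11-16 ALLOC]; mark free, coalesce with adjacent free neighbors -> [0-6 ALLOC][7-39 FREE]

Answer: [0-6 ALLOC][7-39 FREE]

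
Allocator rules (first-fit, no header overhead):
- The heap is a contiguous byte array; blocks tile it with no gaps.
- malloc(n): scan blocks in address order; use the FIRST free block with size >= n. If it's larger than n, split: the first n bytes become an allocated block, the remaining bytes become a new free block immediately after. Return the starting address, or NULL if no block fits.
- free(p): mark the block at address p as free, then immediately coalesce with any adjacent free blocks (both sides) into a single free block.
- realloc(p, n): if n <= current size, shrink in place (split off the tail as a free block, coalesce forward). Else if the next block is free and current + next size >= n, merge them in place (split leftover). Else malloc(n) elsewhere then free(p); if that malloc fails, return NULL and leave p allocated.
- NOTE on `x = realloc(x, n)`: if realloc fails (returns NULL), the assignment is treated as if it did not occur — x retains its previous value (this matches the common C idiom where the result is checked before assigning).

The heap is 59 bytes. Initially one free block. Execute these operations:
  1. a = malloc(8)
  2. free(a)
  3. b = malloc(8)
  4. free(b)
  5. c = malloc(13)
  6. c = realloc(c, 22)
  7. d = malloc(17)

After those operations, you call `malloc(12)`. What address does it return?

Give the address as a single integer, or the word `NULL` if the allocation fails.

Op 1: a = malloc(8) -> a = 0; heap: [0-7 ALLOC][8-58 FREE]
Op 2: free(a) -> (freed a); heap: [0-58 FREE]
Op 3: b = malloc(8) -> b = 0; heap: [0-7 ALLOC][8-58 FREE]
Op 4: free(b) -> (freed b); heap: [0-58 FREE]
Op 5: c = malloc(13) -> c = 0; heap: [0-12 ALLOC][13-58 FREE]
Op 6: c = realloc(c, 22) -> c = 0; heap: [0-21 ALLOC][22-58 FREE]
Op 7: d = malloc(17) -> d = 22; heap: [0-21 ALLOC][22-38 ALLOC][39-58 FREE]
malloc(12): first-fit scan over [0-21 ALLOC][22-38 ALLOC][39-58 FREE] -> 39

Answer: 39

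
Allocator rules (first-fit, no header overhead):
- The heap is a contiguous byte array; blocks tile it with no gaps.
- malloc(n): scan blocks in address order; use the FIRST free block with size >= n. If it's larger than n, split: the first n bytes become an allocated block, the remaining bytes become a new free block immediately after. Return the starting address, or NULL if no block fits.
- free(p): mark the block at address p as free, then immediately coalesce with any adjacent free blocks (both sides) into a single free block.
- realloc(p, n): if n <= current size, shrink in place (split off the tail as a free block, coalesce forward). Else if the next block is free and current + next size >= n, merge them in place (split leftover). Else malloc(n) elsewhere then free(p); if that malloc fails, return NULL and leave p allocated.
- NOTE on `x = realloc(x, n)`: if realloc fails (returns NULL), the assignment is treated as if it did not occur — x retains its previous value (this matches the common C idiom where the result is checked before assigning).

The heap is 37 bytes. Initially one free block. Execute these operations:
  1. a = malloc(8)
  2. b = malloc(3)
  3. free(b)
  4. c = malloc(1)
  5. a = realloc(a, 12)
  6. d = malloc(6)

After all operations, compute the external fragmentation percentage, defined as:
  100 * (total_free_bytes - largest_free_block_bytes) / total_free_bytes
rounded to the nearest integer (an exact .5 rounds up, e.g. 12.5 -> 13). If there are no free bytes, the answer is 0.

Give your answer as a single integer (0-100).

Answer: 11

Derivation:
Op 1: a = malloc(8) -> a = 0; heap: [0-7 ALLOC][8-36 FREE]
Op 2: b = malloc(3) -> b = 8; heap: [0-7 ALLOC][8-10 ALLOC][11-36 FREE]
Op 3: free(b) -> (freed b); heap: [0-7 ALLOC][8-36 FREE]
Op 4: c = malloc(1) -> c = 8; heap: [0-7 ALLOC][8-8 ALLOC][9-36 FREE]
Op 5: a = realloc(a, 12) -> a = 9; heap: [0-7 FREE][8-8 ALLOC][9-20 ALLOC][21-36 FREE]
Op 6: d = malloc(6) -> d = 0; heap: [0-5 ALLOC][6-7 FREE][8-8 ALLOC][9-20 ALLOC][21-36 FREE]
Free blocks: [2 16] total_free=18 largest=16 -> 100*(18-16)/18 = 200/18 ≈ 11.111 -> rounds to 11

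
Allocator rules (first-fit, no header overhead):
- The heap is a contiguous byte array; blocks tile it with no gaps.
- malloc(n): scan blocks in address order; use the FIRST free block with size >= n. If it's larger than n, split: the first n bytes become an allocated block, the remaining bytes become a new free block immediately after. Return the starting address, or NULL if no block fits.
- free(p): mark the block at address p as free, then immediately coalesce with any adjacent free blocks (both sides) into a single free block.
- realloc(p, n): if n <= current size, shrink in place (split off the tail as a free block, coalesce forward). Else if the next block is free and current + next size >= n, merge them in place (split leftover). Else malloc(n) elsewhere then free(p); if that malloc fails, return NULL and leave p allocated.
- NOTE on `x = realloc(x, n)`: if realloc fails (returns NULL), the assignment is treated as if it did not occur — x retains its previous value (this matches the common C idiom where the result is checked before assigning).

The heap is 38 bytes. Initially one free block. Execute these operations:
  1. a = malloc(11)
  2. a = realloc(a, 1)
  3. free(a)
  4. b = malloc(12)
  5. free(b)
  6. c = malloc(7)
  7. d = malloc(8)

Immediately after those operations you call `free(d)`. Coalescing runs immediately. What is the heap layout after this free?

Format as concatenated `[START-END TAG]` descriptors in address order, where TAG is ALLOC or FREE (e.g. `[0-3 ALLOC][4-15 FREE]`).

Op 1: a = malloc(11) -> a = 0; heap: [0-10 ALLOC][11-37 FREE]
Op 2: a = realloc(a, 1) -> a = 0; heap: [0-0 ALLOC][1-37 FREE]
Op 3: free(a) -> (freed a); heap: [0-37 FREE]
Op 4: b = malloc(12) -> b = 0; heap: [0-11 ALLOC][12-37 FREE]
Op 5: free(b) -> (freed b); heap: [0-37 FREE]
Op 6: c = malloc(7) -> c = 0; heap: [0-6 ALLOC][7-37 FREE]
Op 7: d = malloc(8) -> d = 7; heap: [0-6 ALLOC][7-14 ALLOC][15-37 FREE]
free(d): d = 7 -> block [7-14 ALLOC]; mark free, coalesce with adjacent free neighbors -> [0-6 ALLOC][7-37 FREE]

Answer: [0-6 ALLOC][7-37 FREE]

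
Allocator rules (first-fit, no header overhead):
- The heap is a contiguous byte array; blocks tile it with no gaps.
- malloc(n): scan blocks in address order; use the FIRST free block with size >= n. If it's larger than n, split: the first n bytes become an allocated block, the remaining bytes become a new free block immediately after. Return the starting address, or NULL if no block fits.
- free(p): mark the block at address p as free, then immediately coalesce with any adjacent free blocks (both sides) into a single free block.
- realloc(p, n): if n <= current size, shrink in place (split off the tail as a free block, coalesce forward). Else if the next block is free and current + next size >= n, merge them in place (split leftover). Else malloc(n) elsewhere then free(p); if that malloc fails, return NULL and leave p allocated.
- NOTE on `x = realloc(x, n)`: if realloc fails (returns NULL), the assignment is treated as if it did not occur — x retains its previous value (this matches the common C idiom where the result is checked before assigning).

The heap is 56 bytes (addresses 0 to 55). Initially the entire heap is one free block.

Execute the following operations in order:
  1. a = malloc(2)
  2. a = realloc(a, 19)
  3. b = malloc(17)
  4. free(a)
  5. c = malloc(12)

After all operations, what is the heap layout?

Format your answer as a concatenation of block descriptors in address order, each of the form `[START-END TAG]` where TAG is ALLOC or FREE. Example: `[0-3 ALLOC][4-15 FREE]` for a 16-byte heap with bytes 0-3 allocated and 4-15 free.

Op 1: a = malloc(2) -> a = 0; heap: [0-1 ALLOC][2-55 FREE]
Op 2: a = realloc(a, 19) -> a = 0; heap: [0-18 ALLOC][19-55 FREE]
Op 3: b = malloc(17) -> b = 19; heap: [0-18 ALLOC][19-35 ALLOC][36-55 FREE]
Op 4: free(a) -> (freed a); heap: [0-18 FREE][19-35 ALLOC][36-55 FREE]
Op 5: c = malloc(12) -> c = 0; heap: [0-11 ALLOC][12-18 FREE][19-35 ALLOC][36-55 FREE]

Answer: [0-11 ALLOC][12-18 FREE][19-35 ALLOC][36-55 FREE]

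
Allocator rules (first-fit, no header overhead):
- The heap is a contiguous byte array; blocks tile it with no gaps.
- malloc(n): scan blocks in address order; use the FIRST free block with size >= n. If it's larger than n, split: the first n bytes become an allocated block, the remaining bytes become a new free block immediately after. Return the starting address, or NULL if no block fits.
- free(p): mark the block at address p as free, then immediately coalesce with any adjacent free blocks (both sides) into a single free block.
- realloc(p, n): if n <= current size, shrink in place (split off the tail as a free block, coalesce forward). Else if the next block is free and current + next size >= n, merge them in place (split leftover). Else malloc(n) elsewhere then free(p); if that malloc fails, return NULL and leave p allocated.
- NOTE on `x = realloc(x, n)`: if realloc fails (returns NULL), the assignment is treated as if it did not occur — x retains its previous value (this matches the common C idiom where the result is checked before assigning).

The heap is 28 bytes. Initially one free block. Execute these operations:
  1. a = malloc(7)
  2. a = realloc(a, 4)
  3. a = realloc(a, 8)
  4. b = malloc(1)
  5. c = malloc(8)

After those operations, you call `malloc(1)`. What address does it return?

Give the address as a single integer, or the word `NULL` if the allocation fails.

Answer: 17

Derivation:
Op 1: a = malloc(7) -> a = 0; heap: [0-6 ALLOC][7-27 FREE]
Op 2: a = realloc(a, 4) -> a = 0; heap: [0-3 ALLOC][4-27 FREE]
Op 3: a = realloc(a, 8) -> a = 0; heap: [0-7 ALLOC][8-27 FREE]
Op 4: b = malloc(1) -> b = 8; heap: [0-7 ALLOC][8-8 ALLOC][9-27 FREE]
Op 5: c = malloc(8) -> c = 9; heap: [0-7 ALLOC][8-8 ALLOC][9-16 ALLOC][17-27 FREE]
malloc(1): first-fit scan over [0-7 ALLOC][8-8 ALLOC][9-16 ALLOC][17-27 FREE] -> 17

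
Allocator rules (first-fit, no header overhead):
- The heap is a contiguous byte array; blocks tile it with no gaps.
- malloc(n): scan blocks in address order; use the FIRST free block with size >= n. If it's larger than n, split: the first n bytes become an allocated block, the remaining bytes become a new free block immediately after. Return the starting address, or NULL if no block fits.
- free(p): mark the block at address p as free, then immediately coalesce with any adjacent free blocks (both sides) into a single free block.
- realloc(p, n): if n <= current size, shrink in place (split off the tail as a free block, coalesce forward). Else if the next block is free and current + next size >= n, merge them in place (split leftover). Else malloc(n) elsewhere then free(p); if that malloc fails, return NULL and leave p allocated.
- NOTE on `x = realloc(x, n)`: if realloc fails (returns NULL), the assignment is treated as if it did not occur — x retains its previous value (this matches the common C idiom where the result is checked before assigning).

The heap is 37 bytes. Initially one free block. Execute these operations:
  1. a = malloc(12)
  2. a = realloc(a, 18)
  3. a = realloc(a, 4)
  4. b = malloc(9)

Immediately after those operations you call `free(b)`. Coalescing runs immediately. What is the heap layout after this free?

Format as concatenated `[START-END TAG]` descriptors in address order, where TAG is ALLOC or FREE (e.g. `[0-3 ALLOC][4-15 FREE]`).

Answer: [0-3 ALLOC][4-36 FREE]

Derivation:
Op 1: a = malloc(12) -> a = 0; heap: [0-11 ALLOC][12-36 FREE]
Op 2: a = realloc(a, 18) -> a = 0; heap: [0-17 ALLOC][18-36 FREE]
Op 3: a = realloc(a, 4) -> a = 0; heap: [0-3 ALLOC][4-36 FREE]
Op 4: b = malloc(9) -> b = 4; heap: [0-3 ALLOC][4-12 ALLOC][13-36 FREE]
free(b): b = 4 -> block [4-12 ALLOC]; mark free, coalesce with adjacent free neighbors -> [0-3 ALLOC][4-36 FREE]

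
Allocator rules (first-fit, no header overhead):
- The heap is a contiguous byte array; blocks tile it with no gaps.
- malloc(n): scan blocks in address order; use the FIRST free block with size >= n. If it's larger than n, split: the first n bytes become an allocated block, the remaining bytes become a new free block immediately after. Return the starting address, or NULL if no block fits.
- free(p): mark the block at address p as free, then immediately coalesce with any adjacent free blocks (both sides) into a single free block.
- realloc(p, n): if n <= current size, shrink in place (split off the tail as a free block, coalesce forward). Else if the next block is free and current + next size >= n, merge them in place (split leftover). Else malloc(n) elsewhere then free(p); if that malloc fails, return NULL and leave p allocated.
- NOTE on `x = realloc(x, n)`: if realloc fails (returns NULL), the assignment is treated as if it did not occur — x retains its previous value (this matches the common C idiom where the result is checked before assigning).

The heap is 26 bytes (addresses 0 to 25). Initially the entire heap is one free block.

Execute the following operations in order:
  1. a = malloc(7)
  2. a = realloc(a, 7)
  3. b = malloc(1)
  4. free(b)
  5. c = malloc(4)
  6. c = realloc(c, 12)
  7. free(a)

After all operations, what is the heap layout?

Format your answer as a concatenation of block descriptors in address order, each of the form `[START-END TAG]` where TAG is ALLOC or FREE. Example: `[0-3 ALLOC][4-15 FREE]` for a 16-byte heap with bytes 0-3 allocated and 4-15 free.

Op 1: a = malloc(7) -> a = 0; heap: [0-6 ALLOC][7-25 FREE]
Op 2: a = realloc(a, 7) -> a = 0; heap: [0-6 ALLOC][7-25 FREE]
Op 3: b = malloc(1) -> b = 7; heap: [0-6 ALLOC][7-7 ALLOC][8-25 FREE]
Op 4: free(b) -> (freed b); heap: [0-6 ALLOC][7-25 FREE]
Op 5: c = malloc(4) -> c = 7; heap: [0-6 ALLOC][7-10 ALLOC][11-25 FREE]
Op 6: c = realloc(c, 12) -> c = 7; heap: [0-6 ALLOC][7-18 ALLOC][19-25 FREE]
Op 7: free(a) -> (freed a); heap: [0-6 FREE][7-18 ALLOC][19-25 FREE]

Answer: [0-6 FREE][7-18 ALLOC][19-25 FREE]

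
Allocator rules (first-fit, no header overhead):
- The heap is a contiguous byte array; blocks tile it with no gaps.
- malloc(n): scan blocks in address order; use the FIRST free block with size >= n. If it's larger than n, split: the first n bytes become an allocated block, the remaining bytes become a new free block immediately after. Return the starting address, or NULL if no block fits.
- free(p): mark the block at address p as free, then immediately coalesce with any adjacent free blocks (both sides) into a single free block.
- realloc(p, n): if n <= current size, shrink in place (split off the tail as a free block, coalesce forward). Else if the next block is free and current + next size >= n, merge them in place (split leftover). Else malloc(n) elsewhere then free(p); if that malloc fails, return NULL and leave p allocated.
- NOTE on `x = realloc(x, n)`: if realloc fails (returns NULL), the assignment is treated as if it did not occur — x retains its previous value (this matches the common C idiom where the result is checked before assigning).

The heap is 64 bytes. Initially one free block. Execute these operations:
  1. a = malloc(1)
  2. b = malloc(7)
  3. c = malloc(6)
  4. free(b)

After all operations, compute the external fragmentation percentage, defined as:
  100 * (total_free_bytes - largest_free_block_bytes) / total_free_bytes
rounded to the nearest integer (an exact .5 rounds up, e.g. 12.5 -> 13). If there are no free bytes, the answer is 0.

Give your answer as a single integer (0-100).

Op 1: a = malloc(1) -> a = 0; heap: [0-0 ALLOC][1-63 FREE]
Op 2: b = malloc(7) -> b = 1; heap: [0-0 ALLOC][1-7 ALLOC][8-63 FREE]
Op 3: c = malloc(6) -> c = 8; heap: [0-0 ALLOC][1-7 ALLOC][8-13 ALLOC][14-63 FREE]
Op 4: free(b) -> (freed b); heap: [0-0 ALLOC][1-7 FREE][8-13 ALLOC][14-63 FREE]
Free blocks: [7 50] total_free=57 largest=50 -> 100*(57-50)/57 = 700/57 ≈ 12.281 -> rounds to 12

Answer: 12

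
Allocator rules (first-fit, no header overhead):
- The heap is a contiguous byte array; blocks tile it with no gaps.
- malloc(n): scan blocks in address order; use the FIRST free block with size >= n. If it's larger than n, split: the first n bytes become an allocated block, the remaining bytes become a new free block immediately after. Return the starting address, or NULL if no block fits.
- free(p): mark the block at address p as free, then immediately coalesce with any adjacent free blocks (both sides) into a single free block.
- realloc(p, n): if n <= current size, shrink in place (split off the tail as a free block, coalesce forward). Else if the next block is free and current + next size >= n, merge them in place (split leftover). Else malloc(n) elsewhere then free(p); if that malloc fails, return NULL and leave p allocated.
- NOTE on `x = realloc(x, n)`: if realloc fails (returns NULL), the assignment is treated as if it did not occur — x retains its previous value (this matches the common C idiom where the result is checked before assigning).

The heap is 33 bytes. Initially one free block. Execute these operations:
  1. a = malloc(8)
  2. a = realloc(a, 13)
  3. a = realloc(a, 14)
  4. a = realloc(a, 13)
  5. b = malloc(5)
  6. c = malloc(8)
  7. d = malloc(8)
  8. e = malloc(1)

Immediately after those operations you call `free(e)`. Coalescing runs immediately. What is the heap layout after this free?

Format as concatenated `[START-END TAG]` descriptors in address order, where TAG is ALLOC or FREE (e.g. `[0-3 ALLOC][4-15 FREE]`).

Answer: [0-12 ALLOC][13-17 ALLOC][18-25 ALLOC][26-32 FREE]

Derivation:
Op 1: a = malloc(8) -> a = 0; heap: [0-7 ALLOC][8-32 FREE]
Op 2: a = realloc(a, 13) -> a = 0; heap: [0-12 ALLOC][13-32 FREE]
Op 3: a = realloc(a, 14) -> a = 0; heap: [0-13 ALLOC][14-32 FREE]
Op 4: a = realloc(a, 13) -> a = 0; heap: [0-12 ALLOC][13-32 FREE]
Op 5: b = malloc(5) -> b = 13; heap: [0-12 ALLOC][13-17 ALLOC][18-32 FREE]
Op 6: c = malloc(8) -> c = 18; heap: [0-12 ALLOC][13-17 ALLOC][18-25 ALLOC][26-32 FREE]
Op 7: d = malloc(8) -> d = NULL; heap: [0-12 ALLOC][13-17 ALLOC][18-25 ALLOC][26-32 FREE]
Op 8: e = malloc(1) -> e = 26; heap: [0-12 ALLOC][13-17 ALLOC][18-25 ALLOC][26-26 ALLOC][27-32 FREE]
free(e): e = 26 -> block [26-26 ALLOC]; mark free, coalesce with adjacent free neighbors -> [0-12 ALLOC][13-17 ALLOC][18-25 ALLOC][26-32 FREE]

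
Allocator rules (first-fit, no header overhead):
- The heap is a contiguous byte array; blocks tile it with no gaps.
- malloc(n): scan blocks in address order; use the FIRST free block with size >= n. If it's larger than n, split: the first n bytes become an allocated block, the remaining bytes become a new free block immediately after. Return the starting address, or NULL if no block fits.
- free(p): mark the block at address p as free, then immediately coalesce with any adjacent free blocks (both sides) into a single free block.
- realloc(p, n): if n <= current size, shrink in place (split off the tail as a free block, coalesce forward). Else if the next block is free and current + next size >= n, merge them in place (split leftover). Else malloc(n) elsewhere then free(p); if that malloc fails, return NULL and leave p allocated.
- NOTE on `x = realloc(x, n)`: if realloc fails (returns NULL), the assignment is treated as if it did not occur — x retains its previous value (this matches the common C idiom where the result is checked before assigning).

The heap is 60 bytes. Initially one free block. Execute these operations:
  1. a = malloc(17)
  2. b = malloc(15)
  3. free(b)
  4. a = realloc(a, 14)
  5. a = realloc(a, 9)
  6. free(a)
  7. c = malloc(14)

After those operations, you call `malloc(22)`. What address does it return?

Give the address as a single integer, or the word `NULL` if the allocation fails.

Op 1: a = malloc(17) -> a = 0; heap: [0-16 ALLOC][17-59 FREE]
Op 2: b = malloc(15) -> b = 17; heap: [0-16 ALLOC][17-31 ALLOC][32-59 FREE]
Op 3: free(b) -> (freed b); heap: [0-16 ALLOC][17-59 FREE]
Op 4: a = realloc(a, 14) -> a = 0; heap: [0-13 ALLOC][14-59 FREE]
Op 5: a = realloc(a, 9) -> a = 0; heap: [0-8 ALLOC][9-59 FREE]
Op 6: free(a) -> (freed a); heap: [0-59 FREE]
Op 7: c = malloc(14) -> c = 0; heap: [0-13 ALLOC][14-59 FREE]
malloc(22): first-fit scan over [0-13 ALLOC][14-59 FREE] -> 14

Answer: 14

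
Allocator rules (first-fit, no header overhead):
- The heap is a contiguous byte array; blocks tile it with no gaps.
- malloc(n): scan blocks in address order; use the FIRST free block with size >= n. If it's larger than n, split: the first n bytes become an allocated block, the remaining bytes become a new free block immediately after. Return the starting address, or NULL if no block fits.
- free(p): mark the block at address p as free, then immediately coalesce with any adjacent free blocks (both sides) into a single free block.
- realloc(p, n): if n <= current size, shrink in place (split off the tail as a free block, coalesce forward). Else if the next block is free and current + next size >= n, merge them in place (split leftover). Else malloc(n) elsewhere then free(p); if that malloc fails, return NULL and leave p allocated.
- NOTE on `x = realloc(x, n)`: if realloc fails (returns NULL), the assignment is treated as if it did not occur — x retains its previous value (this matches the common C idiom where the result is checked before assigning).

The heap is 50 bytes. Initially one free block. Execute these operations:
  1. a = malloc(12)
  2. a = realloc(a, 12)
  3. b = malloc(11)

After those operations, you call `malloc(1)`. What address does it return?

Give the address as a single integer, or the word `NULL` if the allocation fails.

Answer: 23

Derivation:
Op 1: a = malloc(12) -> a = 0; heap: [0-11 ALLOC][12-49 FREE]
Op 2: a = realloc(a, 12) -> a = 0; heap: [0-11 ALLOC][12-49 FREE]
Op 3: b = malloc(11) -> b = 12; heap: [0-11 ALLOC][12-22 ALLOC][23-49 FREE]
malloc(1): first-fit scan over [0-11 ALLOC][12-22 ALLOC][23-49 FREE] -> 23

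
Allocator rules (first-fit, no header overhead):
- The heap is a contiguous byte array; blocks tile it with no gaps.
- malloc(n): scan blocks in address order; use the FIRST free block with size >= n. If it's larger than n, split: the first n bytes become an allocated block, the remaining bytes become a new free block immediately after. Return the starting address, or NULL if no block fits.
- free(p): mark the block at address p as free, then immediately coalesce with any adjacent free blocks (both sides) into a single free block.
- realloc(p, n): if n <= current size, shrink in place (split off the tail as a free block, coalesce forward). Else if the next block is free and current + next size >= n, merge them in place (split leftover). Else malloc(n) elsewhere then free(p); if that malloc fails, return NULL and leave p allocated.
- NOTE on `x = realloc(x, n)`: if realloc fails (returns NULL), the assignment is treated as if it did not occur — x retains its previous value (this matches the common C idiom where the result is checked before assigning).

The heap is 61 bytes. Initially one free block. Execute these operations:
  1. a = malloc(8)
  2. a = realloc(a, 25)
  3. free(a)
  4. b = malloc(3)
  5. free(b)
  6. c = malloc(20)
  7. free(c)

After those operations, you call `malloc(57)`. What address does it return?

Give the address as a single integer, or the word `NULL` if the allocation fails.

Answer: 0

Derivation:
Op 1: a = malloc(8) -> a = 0; heap: [0-7 ALLOC][8-60 FREE]
Op 2: a = realloc(a, 25) -> a = 0; heap: [0-24 ALLOC][25-60 FREE]
Op 3: free(a) -> (freed a); heap: [0-60 FREE]
Op 4: b = malloc(3) -> b = 0; heap: [0-2 ALLOC][3-60 FREE]
Op 5: free(b) -> (freed b); heap: [0-60 FREE]
Op 6: c = malloc(20) -> c = 0; heap: [0-19 ALLOC][20-60 FREE]
Op 7: free(c) -> (freed c); heap: [0-60 FREE]
malloc(57): first-fit scan over [0-60 FREE] -> 0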